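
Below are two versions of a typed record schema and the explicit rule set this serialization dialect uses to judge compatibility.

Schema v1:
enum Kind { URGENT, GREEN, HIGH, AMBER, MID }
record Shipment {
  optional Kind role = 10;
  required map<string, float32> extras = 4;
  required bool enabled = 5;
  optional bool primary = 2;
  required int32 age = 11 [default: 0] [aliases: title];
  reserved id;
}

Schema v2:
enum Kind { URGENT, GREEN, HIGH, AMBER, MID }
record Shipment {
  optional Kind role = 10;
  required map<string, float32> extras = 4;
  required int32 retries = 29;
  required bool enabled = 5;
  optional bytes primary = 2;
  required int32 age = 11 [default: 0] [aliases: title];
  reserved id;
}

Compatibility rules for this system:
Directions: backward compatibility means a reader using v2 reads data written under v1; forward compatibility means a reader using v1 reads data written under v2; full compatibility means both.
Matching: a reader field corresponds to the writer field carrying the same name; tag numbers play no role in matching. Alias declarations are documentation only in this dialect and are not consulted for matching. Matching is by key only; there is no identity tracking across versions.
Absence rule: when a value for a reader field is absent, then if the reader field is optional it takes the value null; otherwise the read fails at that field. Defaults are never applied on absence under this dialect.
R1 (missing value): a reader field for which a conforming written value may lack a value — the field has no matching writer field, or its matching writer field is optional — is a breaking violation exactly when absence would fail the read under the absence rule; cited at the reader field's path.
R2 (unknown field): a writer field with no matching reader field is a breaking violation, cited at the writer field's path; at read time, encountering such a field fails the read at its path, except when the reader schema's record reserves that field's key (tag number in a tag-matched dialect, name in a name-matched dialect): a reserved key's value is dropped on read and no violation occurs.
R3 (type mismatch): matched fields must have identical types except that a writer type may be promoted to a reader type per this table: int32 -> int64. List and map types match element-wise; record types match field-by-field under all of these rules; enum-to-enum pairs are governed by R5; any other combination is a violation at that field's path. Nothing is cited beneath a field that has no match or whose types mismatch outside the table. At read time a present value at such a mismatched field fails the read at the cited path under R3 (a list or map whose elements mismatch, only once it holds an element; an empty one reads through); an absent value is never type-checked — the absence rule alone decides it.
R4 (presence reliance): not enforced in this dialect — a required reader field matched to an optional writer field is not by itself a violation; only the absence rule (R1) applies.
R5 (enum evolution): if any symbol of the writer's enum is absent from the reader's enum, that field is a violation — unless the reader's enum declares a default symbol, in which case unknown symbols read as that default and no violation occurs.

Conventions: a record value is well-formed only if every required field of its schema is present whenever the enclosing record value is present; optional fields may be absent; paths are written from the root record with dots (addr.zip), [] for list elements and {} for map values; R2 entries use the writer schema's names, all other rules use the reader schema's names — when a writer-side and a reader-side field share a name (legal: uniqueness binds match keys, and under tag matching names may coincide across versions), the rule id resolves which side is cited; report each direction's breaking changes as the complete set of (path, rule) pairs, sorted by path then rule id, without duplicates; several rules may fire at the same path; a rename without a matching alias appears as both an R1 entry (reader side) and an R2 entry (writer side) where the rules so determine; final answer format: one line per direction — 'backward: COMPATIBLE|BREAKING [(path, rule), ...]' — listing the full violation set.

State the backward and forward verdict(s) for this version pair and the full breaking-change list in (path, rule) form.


arrows below run writer -> reader for Shipment
backward on Shipment — v2 reading data written by v1:
  Kind -> Kind, writer optional: role aligns to role
  map<string, float32> -> map<string, float32>, writer required: extras aligns to extras
  retries: no writer-side match
  bool -> bool, writer required: enabled aligns to enabled
  bool -> bytes, writer optional: primary aligns to primary
  int32 -> int32, writer required: age aligns to age
  R3 fires at primary
  R1 fires at retries
  => 2 violation(s): backward is BREAKING for Shipment
forward on Shipment — v1 reading data written by v2:
  Kind -> Kind, writer optional: role aligns to role
  map<string, float32> -> map<string, float32>, writer required: extras aligns to extras
  bool -> bool, writer required: enabled aligns to enabled
  bytes -> bool, writer optional: primary aligns to primary
  int32 -> int32, writer required: age aligns to age
  writer retries: unknown to reader
  R3 fires at primary
  R2 fires at retries
  => 2 violation(s): forward is BREAKING for Shipment

backward: BREAKING [(primary, R3), (retries, R1)]; forward: BREAKING [(primary, R3), (retries, R2)]


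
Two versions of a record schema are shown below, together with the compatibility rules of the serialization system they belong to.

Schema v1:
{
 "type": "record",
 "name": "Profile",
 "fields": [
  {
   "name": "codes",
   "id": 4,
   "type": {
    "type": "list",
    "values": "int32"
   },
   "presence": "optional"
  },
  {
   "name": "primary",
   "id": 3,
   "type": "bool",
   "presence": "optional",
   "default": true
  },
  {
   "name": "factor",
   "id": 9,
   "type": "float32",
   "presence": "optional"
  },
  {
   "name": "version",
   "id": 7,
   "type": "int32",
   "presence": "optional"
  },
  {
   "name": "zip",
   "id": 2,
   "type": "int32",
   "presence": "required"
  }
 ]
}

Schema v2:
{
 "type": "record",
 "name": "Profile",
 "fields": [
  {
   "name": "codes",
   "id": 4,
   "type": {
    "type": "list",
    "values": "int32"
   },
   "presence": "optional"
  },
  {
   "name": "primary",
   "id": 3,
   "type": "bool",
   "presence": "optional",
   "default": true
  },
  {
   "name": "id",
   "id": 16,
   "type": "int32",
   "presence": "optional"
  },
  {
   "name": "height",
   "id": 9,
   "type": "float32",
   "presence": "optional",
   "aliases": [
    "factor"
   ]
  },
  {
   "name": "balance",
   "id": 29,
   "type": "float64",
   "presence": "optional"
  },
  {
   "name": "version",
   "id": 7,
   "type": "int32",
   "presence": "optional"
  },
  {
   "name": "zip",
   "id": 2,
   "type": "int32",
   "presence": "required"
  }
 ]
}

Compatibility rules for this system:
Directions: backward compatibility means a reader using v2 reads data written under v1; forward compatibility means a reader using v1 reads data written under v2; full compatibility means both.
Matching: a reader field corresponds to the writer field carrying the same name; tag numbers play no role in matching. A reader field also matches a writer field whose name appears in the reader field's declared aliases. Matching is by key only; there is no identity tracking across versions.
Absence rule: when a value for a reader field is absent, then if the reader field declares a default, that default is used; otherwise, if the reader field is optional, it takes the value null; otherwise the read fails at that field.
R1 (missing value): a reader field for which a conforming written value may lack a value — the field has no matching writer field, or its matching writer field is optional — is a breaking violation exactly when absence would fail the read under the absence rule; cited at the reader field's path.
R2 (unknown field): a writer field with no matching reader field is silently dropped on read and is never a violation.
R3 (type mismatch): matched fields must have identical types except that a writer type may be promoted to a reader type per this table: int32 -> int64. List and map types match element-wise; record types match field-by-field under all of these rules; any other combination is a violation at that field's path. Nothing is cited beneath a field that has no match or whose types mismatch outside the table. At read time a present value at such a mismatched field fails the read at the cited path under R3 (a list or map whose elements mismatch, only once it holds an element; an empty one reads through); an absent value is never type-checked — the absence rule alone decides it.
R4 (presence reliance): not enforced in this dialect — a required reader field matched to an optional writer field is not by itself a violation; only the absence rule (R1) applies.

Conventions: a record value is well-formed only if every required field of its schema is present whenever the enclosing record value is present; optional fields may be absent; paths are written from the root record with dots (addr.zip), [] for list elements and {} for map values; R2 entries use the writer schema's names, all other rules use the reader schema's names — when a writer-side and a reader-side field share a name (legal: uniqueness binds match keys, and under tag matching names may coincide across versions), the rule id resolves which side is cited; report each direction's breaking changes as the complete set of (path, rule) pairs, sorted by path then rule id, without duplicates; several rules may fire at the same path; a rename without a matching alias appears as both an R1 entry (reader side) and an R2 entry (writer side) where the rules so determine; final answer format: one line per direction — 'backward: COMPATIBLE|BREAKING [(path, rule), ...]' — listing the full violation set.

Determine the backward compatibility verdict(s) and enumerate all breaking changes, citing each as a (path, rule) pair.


backward: COMPATIBLE []

arrows below run writer -> reader for Profile
backward for Profile (reader v2, writer v1):
  codes <- codes (list<int32> -> list<int32>, writer optional)
  primary <- primary (bool -> bool, writer optional)
  no writer field matches reader id
  height <- factor (float32 -> float32, writer optional)
  no writer field matches reader balance
  version <- version (int32 -> int32, writer optional)
  zip <- zip (int32 -> int32, writer required)
  => no violations; backward on Profile: COMPATIBLE
checking off the Profile differences that do not matter here:
  renamed field factor to height in record Profile (alias factor declared on the renamed field) -> no rule fires on it in Profile's dialect; the asked verdict holds
  added field balance to record Profile: optional float64, tag 29 (in v2 it sits immediately before version) -> no rule fires on it in Profile's dialect; the asked verdict holds
  added field id to record Profile: optional int32, tag 16 (in v2 it sits immediately before height) -> no rule fires on it in Profile's dialect; the asked verdict holds


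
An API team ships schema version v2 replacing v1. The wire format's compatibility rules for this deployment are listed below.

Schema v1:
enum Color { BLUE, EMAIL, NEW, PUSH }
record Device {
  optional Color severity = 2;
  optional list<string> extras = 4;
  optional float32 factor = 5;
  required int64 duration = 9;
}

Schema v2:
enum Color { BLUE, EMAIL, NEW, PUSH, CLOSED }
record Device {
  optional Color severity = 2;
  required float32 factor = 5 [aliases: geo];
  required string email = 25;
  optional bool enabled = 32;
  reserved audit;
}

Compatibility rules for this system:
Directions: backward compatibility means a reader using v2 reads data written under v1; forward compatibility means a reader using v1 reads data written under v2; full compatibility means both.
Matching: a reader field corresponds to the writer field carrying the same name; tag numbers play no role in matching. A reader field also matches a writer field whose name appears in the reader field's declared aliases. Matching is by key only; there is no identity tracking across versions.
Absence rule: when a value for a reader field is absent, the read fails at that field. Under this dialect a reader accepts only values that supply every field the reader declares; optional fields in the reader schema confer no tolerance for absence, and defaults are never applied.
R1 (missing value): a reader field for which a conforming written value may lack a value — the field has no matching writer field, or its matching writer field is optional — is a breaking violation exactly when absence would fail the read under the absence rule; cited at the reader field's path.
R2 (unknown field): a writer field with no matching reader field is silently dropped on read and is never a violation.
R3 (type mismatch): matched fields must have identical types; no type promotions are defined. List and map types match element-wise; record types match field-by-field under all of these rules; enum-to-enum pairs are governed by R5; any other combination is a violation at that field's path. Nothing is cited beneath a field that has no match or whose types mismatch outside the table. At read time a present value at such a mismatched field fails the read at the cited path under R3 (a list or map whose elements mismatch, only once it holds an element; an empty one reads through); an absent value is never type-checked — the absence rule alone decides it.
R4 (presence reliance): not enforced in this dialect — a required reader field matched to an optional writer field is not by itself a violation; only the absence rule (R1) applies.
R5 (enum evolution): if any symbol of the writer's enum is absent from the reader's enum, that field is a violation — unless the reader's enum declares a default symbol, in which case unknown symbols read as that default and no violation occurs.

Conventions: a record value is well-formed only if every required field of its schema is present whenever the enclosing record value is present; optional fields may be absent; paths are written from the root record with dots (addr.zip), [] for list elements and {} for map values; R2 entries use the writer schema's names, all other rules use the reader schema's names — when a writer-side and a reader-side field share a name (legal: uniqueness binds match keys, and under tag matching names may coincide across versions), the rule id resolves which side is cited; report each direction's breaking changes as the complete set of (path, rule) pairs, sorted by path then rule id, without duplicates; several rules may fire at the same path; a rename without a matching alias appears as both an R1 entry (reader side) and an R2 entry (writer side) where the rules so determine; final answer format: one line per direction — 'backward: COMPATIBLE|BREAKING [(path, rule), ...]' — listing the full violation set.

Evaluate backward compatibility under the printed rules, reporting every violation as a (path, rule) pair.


the writer's type comes first in each Device pair
backward on Device — v2 reading data written by v1:
  severity: paired with writer severity (Color -> Color; writer optional)
  factor: paired with writer factor (float32 -> float32; writer optional)
  email: no writer-side match
  enabled: no writer-side match
  writer field extras has no reader counterpart
  writer field duration has no reader counterpart
  breaking: (email, R1)
  breaking: (enabled, R1)
  breaking: (factor, R1)
  breaking: (severity, R1)
  => backward: BREAKING (4)
the rest of the Device diff is inert for this question:
  removed field duration from record Device -> matters only for Device's forward compatibility — outside the asked direction
  enum Color (field severity in record Device): symbol CLOSED added -> matters only for Device's forward compatibility — outside the asked direction
  field factor in record Device: optional changed to required -> matters only for Device's forward compatibility — outside the asked direction

backward: BREAKING [(email, R1), (enabled, R1), (factor, R1), (severity, R1)]


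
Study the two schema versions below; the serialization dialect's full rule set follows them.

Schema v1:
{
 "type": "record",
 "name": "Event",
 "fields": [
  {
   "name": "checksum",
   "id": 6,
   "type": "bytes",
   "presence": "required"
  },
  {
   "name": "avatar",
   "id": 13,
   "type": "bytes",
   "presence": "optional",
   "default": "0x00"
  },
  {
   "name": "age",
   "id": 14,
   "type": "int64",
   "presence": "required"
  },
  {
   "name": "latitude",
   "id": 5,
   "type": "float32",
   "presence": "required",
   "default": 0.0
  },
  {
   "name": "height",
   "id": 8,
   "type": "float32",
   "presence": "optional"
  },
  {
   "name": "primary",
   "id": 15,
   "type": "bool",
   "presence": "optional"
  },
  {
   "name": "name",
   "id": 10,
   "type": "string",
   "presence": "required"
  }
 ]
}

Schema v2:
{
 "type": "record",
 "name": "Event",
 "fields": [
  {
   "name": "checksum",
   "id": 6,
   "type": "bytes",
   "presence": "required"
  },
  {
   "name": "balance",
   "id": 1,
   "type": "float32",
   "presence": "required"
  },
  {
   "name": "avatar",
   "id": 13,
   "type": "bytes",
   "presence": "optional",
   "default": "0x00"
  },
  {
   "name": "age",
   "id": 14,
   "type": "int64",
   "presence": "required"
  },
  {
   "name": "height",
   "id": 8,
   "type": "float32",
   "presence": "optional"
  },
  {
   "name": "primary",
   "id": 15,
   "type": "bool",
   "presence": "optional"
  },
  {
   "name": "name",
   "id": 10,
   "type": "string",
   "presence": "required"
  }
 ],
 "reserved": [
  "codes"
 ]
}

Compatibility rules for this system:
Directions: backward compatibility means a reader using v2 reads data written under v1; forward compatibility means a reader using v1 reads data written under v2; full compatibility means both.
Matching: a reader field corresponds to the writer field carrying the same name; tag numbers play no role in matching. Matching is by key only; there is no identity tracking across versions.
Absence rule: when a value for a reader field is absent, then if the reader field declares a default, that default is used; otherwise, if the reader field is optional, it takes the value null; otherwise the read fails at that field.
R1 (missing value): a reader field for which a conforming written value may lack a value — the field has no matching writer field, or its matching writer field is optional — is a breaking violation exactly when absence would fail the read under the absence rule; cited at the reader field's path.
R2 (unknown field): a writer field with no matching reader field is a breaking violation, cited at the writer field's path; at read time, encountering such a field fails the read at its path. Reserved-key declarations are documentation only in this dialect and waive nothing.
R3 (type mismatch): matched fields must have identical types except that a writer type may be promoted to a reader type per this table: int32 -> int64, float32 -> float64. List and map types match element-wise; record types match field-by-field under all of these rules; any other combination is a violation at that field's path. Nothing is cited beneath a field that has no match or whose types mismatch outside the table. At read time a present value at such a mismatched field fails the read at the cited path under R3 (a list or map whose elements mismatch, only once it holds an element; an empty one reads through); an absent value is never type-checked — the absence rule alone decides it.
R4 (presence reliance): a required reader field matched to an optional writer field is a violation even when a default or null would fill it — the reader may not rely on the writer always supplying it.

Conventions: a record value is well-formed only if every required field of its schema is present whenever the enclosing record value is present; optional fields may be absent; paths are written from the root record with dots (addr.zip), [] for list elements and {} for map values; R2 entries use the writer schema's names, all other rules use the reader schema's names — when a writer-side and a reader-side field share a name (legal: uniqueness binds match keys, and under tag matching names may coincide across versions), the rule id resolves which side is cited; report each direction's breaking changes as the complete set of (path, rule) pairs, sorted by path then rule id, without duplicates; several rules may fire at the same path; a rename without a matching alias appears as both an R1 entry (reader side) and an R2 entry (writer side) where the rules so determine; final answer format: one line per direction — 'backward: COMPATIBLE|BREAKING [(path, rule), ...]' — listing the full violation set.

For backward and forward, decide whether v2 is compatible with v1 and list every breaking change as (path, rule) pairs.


each type pair in Event: writer, then reader
checking backward for Event: reader v2 against writer v1:
  bytes -> bytes, writer required: checksum aligns to checksum
  balance: no writer-side match
  bytes -> bytes, writer optional: avatar aligns to avatar
  int64 -> int64, writer required: age aligns to age
  float32 -> float32, writer optional: height aligns to height
  bool -> bool, writer optional: primary aligns to primary
  string -> string, writer required: name aligns to name
  leftover writer field: latitude
  R1 fires at balance
  R2 fires at latitude
  => backward verdict for Event: BREAKING, 2 violation(s)
checking forward for Event: reader v1 against writer v2:
  bytes -> bytes, writer required: checksum aligns to checksum
  bytes -> bytes, writer optional: avatar aligns to avatar
  int64 -> int64, writer required: age aligns to age
  latitude: no writer-side match
  float32 -> float32, writer optional: height aligns to height
  bool -> bool, writer optional: primary aligns to primary
  string -> string, writer required: name aligns to name
  leftover writer field: balance
  R2 fires at balance
  => forward verdict for Event: BREAKING, 1 violation(s)

backward: BREAKING [(balance, R1), (latitude, R2)]; forward: BREAKING [(balance, R2)]


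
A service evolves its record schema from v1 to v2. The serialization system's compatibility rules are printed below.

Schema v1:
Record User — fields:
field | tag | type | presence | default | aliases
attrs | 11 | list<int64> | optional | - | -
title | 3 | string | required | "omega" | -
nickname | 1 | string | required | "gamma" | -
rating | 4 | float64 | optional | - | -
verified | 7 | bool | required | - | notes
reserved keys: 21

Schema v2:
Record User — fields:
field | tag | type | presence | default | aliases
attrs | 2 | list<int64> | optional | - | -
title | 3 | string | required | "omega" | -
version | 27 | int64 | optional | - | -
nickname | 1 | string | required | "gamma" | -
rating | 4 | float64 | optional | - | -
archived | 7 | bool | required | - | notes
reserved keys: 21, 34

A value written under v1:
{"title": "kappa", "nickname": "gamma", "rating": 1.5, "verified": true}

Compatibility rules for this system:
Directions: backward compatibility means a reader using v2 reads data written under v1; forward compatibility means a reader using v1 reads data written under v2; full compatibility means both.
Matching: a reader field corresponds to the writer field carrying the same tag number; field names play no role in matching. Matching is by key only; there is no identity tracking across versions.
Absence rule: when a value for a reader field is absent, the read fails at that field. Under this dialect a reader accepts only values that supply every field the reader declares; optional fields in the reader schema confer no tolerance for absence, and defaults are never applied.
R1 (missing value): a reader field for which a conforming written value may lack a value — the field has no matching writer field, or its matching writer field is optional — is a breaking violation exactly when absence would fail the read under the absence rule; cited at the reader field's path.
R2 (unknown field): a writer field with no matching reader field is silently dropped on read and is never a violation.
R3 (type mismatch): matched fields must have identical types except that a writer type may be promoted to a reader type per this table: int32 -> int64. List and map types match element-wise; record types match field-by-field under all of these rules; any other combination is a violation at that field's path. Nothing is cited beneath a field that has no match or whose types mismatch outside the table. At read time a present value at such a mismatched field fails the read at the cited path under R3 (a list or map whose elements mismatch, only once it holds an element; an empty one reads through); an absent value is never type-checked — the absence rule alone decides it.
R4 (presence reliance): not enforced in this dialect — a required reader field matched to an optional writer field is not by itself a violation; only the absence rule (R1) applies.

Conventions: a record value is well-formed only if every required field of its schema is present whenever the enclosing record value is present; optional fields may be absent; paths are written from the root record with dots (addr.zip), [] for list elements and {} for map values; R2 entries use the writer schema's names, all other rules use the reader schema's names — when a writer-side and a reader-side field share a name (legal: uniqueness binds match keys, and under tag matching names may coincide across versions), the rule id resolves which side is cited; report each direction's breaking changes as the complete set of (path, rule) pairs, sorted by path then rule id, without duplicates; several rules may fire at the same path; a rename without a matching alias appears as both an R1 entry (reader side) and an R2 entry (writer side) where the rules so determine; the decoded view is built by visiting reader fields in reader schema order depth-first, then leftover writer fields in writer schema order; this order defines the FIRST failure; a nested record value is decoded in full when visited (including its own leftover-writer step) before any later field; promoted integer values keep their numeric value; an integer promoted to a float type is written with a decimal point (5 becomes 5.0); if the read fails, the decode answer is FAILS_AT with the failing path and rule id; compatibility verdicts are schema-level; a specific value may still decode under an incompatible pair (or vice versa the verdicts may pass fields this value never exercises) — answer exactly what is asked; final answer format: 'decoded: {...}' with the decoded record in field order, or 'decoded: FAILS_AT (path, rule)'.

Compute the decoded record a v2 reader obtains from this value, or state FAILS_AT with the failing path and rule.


in User below, arrows point writer -> reader
decode walk for User under reader schema v2:
  read fails at attrs under R1 (no fill)
  => FAILS_AT (attrs, R1)
diffs on User not affecting the asked answer:
  added field version to record User: optional int64, tag 27 (in v2 it sits immediately before nickname) -> schema-level compatibility only; this User value's decode is unchanged
  renamed field verified to archived in record User -> inert under this dialect — no rule fires on User and the result does not move

decoded: FAILS_AT (attrs, R1)


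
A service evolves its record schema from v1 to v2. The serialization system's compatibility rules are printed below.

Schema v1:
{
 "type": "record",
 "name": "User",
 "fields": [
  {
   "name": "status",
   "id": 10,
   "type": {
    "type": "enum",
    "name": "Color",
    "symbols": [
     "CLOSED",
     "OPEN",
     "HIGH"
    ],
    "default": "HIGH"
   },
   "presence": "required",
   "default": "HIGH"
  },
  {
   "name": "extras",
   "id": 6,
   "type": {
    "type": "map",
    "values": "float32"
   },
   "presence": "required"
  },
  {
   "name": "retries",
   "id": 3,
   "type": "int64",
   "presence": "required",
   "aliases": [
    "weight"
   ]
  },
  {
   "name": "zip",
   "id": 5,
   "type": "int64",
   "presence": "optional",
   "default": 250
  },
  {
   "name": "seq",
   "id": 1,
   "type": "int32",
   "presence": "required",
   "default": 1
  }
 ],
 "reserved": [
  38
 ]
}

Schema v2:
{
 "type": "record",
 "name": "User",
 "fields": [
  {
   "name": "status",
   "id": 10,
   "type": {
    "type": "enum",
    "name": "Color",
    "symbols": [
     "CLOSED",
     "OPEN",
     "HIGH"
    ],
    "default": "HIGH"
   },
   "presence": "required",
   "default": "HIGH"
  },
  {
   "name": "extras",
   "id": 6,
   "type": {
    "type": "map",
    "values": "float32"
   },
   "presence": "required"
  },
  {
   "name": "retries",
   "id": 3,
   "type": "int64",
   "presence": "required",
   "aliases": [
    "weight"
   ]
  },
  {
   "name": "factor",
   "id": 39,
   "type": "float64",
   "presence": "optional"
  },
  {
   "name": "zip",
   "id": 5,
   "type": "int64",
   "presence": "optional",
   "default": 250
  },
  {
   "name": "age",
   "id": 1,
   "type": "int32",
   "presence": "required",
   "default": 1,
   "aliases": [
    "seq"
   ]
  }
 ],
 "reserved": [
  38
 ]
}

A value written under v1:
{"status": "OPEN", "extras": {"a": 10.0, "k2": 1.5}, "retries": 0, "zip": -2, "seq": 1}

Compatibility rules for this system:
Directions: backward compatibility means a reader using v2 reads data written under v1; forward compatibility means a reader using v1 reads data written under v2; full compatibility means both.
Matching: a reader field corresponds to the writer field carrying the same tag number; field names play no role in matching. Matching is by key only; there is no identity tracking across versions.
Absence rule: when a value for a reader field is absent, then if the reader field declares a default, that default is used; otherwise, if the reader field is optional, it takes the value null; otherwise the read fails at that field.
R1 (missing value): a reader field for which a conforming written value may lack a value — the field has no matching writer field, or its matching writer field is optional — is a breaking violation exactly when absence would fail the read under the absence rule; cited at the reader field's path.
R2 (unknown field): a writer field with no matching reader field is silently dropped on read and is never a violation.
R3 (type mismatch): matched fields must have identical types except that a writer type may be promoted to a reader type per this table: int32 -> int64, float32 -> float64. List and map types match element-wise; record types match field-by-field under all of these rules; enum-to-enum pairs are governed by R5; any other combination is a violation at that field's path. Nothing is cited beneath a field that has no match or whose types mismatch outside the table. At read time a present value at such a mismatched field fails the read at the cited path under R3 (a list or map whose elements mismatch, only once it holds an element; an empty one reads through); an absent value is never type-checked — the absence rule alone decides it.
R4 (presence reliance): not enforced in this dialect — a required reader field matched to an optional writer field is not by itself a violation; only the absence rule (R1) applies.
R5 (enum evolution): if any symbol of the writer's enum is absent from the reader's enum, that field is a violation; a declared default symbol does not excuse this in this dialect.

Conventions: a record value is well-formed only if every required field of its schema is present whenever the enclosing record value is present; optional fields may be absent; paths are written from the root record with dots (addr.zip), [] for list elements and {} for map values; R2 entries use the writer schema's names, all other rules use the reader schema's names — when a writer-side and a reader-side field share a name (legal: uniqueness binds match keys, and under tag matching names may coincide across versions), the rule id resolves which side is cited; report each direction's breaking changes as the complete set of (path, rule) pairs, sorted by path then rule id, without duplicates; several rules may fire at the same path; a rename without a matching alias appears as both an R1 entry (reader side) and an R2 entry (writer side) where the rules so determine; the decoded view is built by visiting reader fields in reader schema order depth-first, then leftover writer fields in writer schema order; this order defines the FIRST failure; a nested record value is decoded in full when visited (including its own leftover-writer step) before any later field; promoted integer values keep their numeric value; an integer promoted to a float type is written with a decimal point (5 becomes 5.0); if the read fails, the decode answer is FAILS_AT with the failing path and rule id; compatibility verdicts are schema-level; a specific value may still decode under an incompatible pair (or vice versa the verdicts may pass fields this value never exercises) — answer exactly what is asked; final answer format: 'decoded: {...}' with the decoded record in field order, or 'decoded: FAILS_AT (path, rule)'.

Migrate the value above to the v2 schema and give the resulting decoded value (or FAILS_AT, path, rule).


the writer's type comes first in each User pair
migrating the User value to v2:
  status := "OPEN"
  extras := {"a": 10.0, "k2": 1.5}
  retries := 0
  factor := null (absent, optional -> null)
  zip := -2
  age := 1 (from writer seq)
  => decoded: {"status": "OPEN", "extras": {"a": 10.0, "k2": 1.5}, "retries": 0, "factor": null, "zip": -2, "age": 1}

decoded: {"status": "OPEN", "extras": {"a": 10.0, "k2": 1.5}, "retries": 0, "factor": null, "zip": -2, "age": 1}


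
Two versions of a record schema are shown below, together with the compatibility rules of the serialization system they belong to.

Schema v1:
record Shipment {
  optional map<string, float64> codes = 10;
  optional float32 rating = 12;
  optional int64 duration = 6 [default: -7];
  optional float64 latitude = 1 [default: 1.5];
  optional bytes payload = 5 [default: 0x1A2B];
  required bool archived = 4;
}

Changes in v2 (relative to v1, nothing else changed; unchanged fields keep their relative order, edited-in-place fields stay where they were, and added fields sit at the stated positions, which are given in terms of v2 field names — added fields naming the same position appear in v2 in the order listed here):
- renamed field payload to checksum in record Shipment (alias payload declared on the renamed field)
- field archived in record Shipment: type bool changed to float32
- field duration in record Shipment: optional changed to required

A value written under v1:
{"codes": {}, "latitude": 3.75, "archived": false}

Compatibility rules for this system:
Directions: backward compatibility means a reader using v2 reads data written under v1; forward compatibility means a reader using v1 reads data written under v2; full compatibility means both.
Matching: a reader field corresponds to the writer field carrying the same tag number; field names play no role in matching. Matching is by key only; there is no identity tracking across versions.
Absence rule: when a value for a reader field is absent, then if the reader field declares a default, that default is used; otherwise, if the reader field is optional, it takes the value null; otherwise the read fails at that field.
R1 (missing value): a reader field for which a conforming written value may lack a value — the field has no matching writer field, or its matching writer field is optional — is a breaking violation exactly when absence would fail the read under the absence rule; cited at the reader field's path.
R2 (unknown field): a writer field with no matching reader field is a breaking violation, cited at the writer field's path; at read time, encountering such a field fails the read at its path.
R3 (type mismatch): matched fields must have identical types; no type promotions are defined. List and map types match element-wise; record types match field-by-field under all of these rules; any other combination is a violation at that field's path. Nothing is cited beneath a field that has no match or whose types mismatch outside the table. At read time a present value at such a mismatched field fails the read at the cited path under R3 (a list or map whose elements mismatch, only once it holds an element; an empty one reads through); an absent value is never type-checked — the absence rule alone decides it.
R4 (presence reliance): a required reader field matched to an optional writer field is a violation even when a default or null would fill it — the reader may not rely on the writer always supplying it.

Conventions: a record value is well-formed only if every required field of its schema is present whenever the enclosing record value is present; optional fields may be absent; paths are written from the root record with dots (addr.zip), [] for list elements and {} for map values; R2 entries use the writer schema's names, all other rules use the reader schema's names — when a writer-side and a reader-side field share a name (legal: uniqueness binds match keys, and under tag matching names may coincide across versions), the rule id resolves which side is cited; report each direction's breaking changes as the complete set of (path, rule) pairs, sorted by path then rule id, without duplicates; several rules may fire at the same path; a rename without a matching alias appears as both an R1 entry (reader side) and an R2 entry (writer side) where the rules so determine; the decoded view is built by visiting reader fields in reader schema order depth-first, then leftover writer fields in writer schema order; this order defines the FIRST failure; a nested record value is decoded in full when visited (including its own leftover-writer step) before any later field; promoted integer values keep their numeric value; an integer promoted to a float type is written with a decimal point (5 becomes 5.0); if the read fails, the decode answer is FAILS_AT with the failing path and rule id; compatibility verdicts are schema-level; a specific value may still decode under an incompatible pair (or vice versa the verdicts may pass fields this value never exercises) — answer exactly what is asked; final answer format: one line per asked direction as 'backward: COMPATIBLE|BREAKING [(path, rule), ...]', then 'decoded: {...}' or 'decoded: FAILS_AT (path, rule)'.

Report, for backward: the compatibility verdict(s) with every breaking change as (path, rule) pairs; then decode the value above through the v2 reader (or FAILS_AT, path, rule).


backward: BREAKING [(archived, R3), (duration, R4)]; decoded: FAILS_AT (archived, R3)

each type pair in Shipment: writer, then reader
backward for Shipment (reader v2, writer v1):
  map<string, float64> -> map<string, float64>, writer optional: codes aligns to codes
  float32 -> float32, writer optional: rating aligns to rating
  int64 -> int64, writer optional: duration aligns to duration
  float64 -> float64, writer optional: latitude aligns to latitude
  bytes -> bytes, writer optional: checksum aligns to payload
  bool -> float32, writer required: archived aligns to archived
  violation R3 at archived
  violation R4 at duration
  => backward: BREAKING (2)
migrating the Shipment value to v2:
  codes := {}
  rating := null (not supplied -> null)
  duration := -7 (no value, default fills)
  latitude := 3.75
  checksum := 0x1A2B (no value, default fills)
  read fails at archived under R3
  => FAILS_AT (archived, R3)
remaining Shipment differences; none change what is asked:
  renamed field payload to checksum in record Shipment (alias payload declared on the renamed field) -> no rule fires on it in Shipment's dialect; the asked verdict holds


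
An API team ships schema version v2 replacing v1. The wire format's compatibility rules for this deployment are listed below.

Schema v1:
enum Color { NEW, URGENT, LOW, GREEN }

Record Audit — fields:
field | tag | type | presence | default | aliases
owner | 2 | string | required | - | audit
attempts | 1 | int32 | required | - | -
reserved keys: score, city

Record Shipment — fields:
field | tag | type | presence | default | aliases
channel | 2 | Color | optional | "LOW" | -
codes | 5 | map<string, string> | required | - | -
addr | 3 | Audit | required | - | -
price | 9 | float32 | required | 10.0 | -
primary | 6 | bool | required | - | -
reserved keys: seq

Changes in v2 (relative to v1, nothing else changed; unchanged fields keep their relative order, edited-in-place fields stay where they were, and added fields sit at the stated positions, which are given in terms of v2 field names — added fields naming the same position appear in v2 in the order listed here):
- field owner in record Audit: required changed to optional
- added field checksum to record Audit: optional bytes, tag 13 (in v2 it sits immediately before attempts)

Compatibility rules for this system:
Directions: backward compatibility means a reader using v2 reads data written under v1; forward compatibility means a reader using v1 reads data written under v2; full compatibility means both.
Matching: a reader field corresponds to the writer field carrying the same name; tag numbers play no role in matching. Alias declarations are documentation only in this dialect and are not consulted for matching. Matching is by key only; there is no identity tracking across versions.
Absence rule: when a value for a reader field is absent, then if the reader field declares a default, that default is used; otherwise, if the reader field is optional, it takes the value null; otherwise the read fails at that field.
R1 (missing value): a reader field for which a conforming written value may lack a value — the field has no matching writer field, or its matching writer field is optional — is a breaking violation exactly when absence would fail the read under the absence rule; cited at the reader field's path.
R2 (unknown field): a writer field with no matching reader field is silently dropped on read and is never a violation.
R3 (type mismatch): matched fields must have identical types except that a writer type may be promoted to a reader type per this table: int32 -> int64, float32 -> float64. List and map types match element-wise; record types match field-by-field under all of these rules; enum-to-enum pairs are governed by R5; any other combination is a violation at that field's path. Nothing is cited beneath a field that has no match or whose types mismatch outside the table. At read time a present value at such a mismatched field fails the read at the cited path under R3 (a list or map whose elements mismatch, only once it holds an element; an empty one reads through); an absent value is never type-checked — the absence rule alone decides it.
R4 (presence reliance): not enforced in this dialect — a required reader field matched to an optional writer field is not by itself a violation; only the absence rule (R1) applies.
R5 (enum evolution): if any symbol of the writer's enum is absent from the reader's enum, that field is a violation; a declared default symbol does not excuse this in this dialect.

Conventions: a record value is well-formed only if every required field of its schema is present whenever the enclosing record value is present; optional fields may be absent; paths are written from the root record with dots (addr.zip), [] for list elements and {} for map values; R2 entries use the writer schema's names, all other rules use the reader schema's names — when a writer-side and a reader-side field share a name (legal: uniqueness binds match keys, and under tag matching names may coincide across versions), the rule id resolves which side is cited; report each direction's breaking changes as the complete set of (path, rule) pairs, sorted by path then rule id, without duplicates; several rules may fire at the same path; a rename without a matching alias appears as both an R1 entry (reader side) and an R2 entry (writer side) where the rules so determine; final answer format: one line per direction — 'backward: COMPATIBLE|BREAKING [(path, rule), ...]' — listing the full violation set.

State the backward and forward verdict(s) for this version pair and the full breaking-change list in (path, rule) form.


backward: COMPATIBLE []; forward: BREAKING [(addr.owner, R1)]

each type pair in Shipment: writer, then reader
backward pass over Shipment, reader schema v2, writer schema v1:
  writer optional, Color -> Color: reader channel maps from writer channel
  writer required, map<string, string> -> map<string, string>: reader codes maps from writer codes
  writer required, Audit -> Audit: reader addr maps from writer addr
  writer required, float32 -> float32: reader price maps from writer price
  writer required, bool -> bool: reader primary maps from writer primary
  writer required, string -> string: reader addr.owner maps from writer addr.owner
  no writer field matches reader addr.checksum
  writer required, int32 -> int32: reader addr.attempts maps from writer addr.attempts
  => backward: COMPATIBLE
forward pass over Shipment, reader schema v1, writer schema v2:
  writer optional, Color -> Color: reader channel maps from writer channel
  writer required, map<string, string> -> map<string, string>: reader codes maps from writer codes
  writer required, Audit -> Audit: reader addr maps from writer addr
  writer required, float32 -> float32: reader price maps from writer price
  writer required, bool -> bool: reader primary maps from writer primary
  writer optional, string -> string: reader addr.owner maps from writer addr.owner
  writer required, int32 -> int32: reader addr.attempts maps from writer addr.attempts
  addr.checksum (writer side), unknown to reader
  rule R1 violated at addr.owner
  => 1 violation(s): forward is BREAKING for Shipment
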